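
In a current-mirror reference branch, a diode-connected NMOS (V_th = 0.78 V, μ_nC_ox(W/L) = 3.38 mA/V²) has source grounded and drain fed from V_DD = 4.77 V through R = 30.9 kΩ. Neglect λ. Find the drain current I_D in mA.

With gate tied to drain, V_GS = V_DS ≥ V_GS − V_th, so the device is in saturation.
KCL at the drain: ½ k_n (V_GS − V_th)² = (V_DD − V_GS)/R.
Let x = V_GS − 0.78. Then 52.2 x² + x − 3.99 = 0, giving x = 0.267 V (positive root), so V_GS = 1.05 V.
I_D = (V_DD − V_GS)/R = (4.77 − 1.05) / 30.9 = 0.12 mA.

I_D = 0.120 mA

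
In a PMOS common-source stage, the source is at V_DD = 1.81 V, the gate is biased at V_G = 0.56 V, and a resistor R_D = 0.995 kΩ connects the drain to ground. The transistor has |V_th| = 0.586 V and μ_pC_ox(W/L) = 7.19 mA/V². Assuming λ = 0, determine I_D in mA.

I_D = 1.39 mA

V_SG = V_DD − V_G = 1.81 − 0.56 = 1.25 V, so V_ov = 1.25 − 0.586 = 0.664 V.
Assume saturation: I_D = ½ k_p V_ov² = 0.5 × 7.19 × 0.664² = 1.59 mA, giving V_SD = V_DD − I_D R_D = 1.81 − 1.59 × 0.995 = 0.233 V.
But 0.233 V < V_ov = 0.664 V, so the device is actually in triode.
In triode I_D = k_p[V_ov V_SD − ½ V_SD²] and I_D = (V_DD − V_SD)/R_D. Equating: 3.58 V_SD² − 5.75 V_SD + 1.81 = 0, giving V_SD = 0.43 V (the root below V_ov).
I_D = (1.81 − 0.43) / 0.995 = 1.39 mA.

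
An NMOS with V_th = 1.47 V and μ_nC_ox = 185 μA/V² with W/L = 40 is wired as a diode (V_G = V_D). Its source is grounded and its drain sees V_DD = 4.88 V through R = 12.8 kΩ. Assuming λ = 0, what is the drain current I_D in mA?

With gate tied to drain, V_GS = V_DS ≥ V_GS − V_th, so the device is in saturation.
k_n = μ_nC_ox · (W/L) = 7.4 mA/V².
KCL at the drain: ½ k_n (V_GS − V_th)² = (V_DD − V_GS)/R.
Let x = V_GS − 1.47. Then 47.4 x² + x − 3.41 = 0, giving x = 0.258 V (positive root), so V_GS = 1.73 V.
I_D = (V_DD − V_GS)/R = (4.88 − 1.73) / 12.8 = 0.246 mA.

I_D = 0.246 mA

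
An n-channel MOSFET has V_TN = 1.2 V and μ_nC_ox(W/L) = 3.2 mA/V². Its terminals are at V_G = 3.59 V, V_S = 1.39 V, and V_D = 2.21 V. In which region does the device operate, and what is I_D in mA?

V_GS = V_G − V_S = 3.59 − 1.39 = 2.2 V; V_DS = V_D − V_S = 2.21 − 1.39 = 0.82 V.
V_ov = V_GS − V_TN = 2.2 − 1.2 = 1 V.
Since V_DS = 0.82 V < V_ov = 1 V, the device is in the triode region.
I_D = k_n [V_ov · V_DS − ½ V_DS²] = 3.2 × [1 × 0.82 − 0.5 × 0.82²] = 1.55 mA.

Triode; I_D = 1.55 mA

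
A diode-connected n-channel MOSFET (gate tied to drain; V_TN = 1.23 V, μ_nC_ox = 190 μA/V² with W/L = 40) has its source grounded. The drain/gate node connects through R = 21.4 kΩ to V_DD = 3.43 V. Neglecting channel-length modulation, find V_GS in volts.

V_GS = 1.39 V

With gate tied to drain, V_GS = V_DS ≥ V_GS − V_TN, so the device is in saturation.
k_n = μ_nC_ox · (W/L) = 7.6 mA/V².
KCL at the drain: ½ k_n (V_GS − V_TN)² = (V_DD − V_GS)/R.
Let x = V_GS − 1.23. Then 81.3 x² + x − 2.2 = 0, giving x = 0.158 V (positive root), so V_GS = 1.39 V.
I_D = (V_DD − V_GS)/R = (3.43 − 1.39) / 21.4 = 0.0954 mA.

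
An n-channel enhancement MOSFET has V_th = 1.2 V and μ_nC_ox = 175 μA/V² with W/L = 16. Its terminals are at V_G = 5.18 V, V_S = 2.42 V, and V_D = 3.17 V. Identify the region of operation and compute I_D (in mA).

Triode; I_D = 2.49 mA

V_GS = V_G − V_S = 5.18 − 2.42 = 2.76 V; V_DS = V_D − V_S = 3.17 − 2.42 = 0.75 V.
k_n = μ_nC_ox · (W/L) = 2.8 mA/V².
V_ov = V_GS − V_th = 2.76 − 1.2 = 1.56 V.
Since V_DS = 0.75 V < V_ov = 1.56 V, the device is in the triode region.
I_D = k_n [V_ov · V_DS − ½ V_DS²] = 2.8 × [1.56 × 0.75 − 0.5 × 0.75²] = 2.49 mA.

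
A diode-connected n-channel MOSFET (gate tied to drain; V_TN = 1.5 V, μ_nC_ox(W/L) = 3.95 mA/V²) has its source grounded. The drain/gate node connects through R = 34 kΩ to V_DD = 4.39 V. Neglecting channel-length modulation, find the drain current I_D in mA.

With gate tied to drain, V_GS = V_DS ≥ V_GS − V_TN, so the device is in saturation.
KCL at the drain: ½ k_n (V_GS − V_TN)² = (V_DD − V_GS)/R.
Let x = V_GS − 1.5. Then 67.2 x² + x − 2.89 = 0, giving x = 0.2 V (positive root), so V_GS = 1.7 V.
I_D = (V_DD − V_GS)/R = (4.39 − 1.7) / 34 = 0.0791 mA.

I_D = 0.0791 mA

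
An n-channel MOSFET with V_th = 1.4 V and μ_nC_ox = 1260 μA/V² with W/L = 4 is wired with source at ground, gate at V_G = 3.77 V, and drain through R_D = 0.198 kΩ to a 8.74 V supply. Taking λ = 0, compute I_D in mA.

V_GS = V_G = 3.77 V, so V_ov = 3.77 − 1.4 = 2.37 V.
k_n = μ_nC_ox · (W/L) = 5.04 mA/V².
Assume saturation: I_D = ½ k_n V_ov² = 0.5 × 5.04 × 2.37² = 14.2 mA, giving V_DS = V_DD − I_D R_D = 8.74 − 14.2 × 0.198 = 5.94 V.
V_DS = 5.94 V ≥ V_ov = 2.37 V, confirming saturation.

I_D = 14.2 mA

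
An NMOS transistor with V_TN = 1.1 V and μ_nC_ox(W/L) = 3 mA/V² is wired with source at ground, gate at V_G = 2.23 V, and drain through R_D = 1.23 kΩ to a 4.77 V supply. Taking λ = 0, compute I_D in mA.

V_GS = V_G = 2.23 V, so V_ov = 2.23 − 1.1 = 1.13 V.
Assume saturation: I_D = ½ k_n V_ov² = 0.5 × 3 × 1.13² = 1.92 mA, giving V_DS = V_DD − I_D R_D = 4.77 − 1.92 × 1.23 = 2.41 V.
V_DS = 2.41 V ≥ V_ov = 1.13 V, confirming saturation.

I_D = 1.92 mA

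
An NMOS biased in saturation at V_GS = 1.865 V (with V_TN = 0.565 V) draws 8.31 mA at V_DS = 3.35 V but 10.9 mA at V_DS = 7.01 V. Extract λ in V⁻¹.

λ = 0.119 V⁻¹

With V_GS fixed, I_D ∝ (1 + λ V_DS) in saturation, so I_D2/I_D1 = (1 + λ V_DS2)/(1 + λ V_DS1).
10.9/8.31 = 1.312 = (1 + 7.01 λ)/(1 + 3.35 λ).
Solving: λ (I_D1 V_DS2 − I_D2 V_DS1) = I_D2 − I_D1, so λ = (10.9 − 8.31) / (8.31 × 7.01 − 10.9 × 3.35) = 2.59 / 21.7 = 0.119 V⁻¹.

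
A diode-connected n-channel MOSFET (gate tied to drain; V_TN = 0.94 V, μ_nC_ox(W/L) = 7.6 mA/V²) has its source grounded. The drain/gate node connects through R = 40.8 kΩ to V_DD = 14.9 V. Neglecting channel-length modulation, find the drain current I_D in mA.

I_D = 0.335 mA

With gate tied to drain, V_GS = V_DS ≥ V_GS − V_TN, so the device is in saturation.
KCL at the drain: ½ k_n (V_GS − V_TN)² = (V_DD − V_GS)/R.
Let x = V_GS − 0.94. Then 155 x² + x − 13.96 = 0, giving x = 0.297 V (positive root), so V_GS = 1.24 V.
I_D = (V_DD − V_GS)/R = (14.9 − 1.24) / 40.8 = 0.335 mA.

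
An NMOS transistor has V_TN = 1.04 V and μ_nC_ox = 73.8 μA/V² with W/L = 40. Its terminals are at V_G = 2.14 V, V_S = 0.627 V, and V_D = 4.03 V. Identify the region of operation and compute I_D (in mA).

Saturation; I_D = 0.330 mA

V_GS = V_G − V_S = 2.14 − 0.627 = 1.51 V; V_DS = V_D − V_S = 4.03 − 0.627 = 3.4 V.
k_n = μ_nC_ox · (W/L) = 2.952 mA/V².
V_ov = V_GS − V_TN = 1.51 − 1.04 = 0.473 V.
Since V_DS = 3.4 V ≥ V_ov = 0.473 V, the device is in saturation.
I_D = ½ k_n V_ov² = 0.5 × 2.952 × 0.473² = 0.33 mA.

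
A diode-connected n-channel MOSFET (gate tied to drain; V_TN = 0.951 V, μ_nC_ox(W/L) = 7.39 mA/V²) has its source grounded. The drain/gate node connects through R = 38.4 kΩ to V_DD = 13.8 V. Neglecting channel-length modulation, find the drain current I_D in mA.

I_D = 0.327 mA

With gate tied to drain, V_GS = V_DS ≥ V_GS − V_TN, so the device is in saturation.
KCL at the drain: ½ k_n (V_GS − V_TN)² = (V_DD − V_GS)/R.
Let x = V_GS − 0.951. Then 142 x² + x − 12.85 = 0, giving x = 0.297 V (positive root), so V_GS = 1.25 V.
I_D = (V_DD − V_GS)/R = (13.8 − 1.25) / 38.4 = 0.327 mA.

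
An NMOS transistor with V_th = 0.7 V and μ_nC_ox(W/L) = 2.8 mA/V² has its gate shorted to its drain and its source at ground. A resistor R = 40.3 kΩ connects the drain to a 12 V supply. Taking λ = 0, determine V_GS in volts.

With gate tied to drain, V_GS = V_DS ≥ V_GS − V_th, so the device is in saturation.
KCL at the drain: ½ k_n (V_GS − V_th)² = (V_DD − V_GS)/R.
Let x = V_GS − 0.7. Then 56.4 x² + x − 11.3 = 0, giving x = 0.439 V (positive root), so V_GS = 1.14 V.
I_D = (V_DD − V_GS)/R = (12 − 1.14) / 40.3 = 0.27 mA.

V_GS = 1.14 V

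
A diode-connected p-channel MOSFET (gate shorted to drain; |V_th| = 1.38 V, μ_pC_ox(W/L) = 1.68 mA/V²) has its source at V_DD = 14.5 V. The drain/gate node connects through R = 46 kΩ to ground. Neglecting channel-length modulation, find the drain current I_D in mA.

With gate tied to drain, V_SG = V_SD ≥ V_SG − |V_th|, so the device is in saturation.
KCL at the drain: ½ k_p (V_SG − |V_th|)² = (V_DD − V_SG)/R.
Let x = V_SG − 1.38. Then 38.6 x² + x − 13.12 = 0, giving x = 0.57 V (positive root), so V_SG = 1.95 V.
I_D = (V_DD − V_SG)/R = (14.5 − 1.95) / 46 = 0.273 mA.

I_D = 0.273 mA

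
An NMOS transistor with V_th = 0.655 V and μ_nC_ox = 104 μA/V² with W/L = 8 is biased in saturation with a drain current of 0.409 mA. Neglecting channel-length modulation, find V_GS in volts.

k_n = μ_nC_ox · (W/L) = 0.832 mA/V².
In saturation I_D = ½ k_n (V_GS − V_th)², so V_GS − V_th = √(2 I_D / k_n) = √(2 × 0.409 / 0.832) = 0.992 V.
V_GS = 0.655 + 0.992 = 1.65 V.

V_GS = 1.65 V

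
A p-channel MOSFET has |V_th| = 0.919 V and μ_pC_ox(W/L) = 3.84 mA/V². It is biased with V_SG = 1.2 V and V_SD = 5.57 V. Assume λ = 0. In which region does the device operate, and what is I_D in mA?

Saturation; I_D = 0.152 mA

V_ov = V_SG − |V_th| = 1.2 − 0.919 = 0.281 V.
Since V_SD = 5.57 V ≥ V_ov = 0.281 V, the device is in saturation.
I_D = ½ k_p V_ov² = 0.5 × 3.84 × 0.281² = 0.152 mA.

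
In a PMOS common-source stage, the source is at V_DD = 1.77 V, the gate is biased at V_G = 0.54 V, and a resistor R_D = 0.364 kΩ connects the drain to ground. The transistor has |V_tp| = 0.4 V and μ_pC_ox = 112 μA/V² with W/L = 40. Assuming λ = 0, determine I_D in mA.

V_SG = V_DD − V_G = 1.77 − 0.54 = 1.23 V, so V_ov = 1.23 − 0.4 = 0.83 V.
k_p = μ_pC_ox · (W/L) = 4.48 mA/V².
Assume saturation: I_D = ½ k_p V_ov² = 0.5 × 4.48 × 0.83² = 1.54 mA, giving V_SD = V_DD − I_D R_D = 1.77 − 1.54 × 0.364 = 1.21 V.
V_SD = 1.21 V ≥ V_ov = 0.83 V, confirming saturation.

I_D = 1.54 mA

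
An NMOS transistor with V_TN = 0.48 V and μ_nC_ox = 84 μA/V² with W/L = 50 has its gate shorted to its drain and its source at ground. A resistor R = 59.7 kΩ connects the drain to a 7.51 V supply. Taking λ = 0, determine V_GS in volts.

With gate tied to drain, V_GS = V_DS ≥ V_GS − V_TN, so the device is in saturation.
k_n = μ_nC_ox · (W/L) = 4.2 mA/V².
KCL at the drain: ½ k_n (V_GS − V_TN)² = (V_DD − V_GS)/R.
Let x = V_GS − 0.48. Then 125 x² + x − 7.03 = 0, giving x = 0.233 V (positive root), so V_GS = 0.713 V.
I_D = (V_DD − V_GS)/R = (7.51 − 0.713) / 59.7 = 0.114 mA.

V_GS = 0.713 V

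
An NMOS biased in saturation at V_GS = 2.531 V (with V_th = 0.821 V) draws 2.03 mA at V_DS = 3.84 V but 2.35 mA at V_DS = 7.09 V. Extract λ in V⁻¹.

With V_GS fixed, I_D ∝ (1 + λ V_DS) in saturation, so I_D2/I_D1 = (1 + λ V_DS2)/(1 + λ V_DS1).
2.35/2.03 = 1.158 = (1 + 7.09 λ)/(1 + 3.84 λ).
Solving: λ (I_D1 V_DS2 − I_D2 V_DS1) = I_D2 − I_D1, so λ = (2.35 − 2.03) / (2.03 × 7.09 − 2.35 × 3.84) = 0.32 / 5.37 = 0.0596 V⁻¹.

λ = 0.0596 V⁻¹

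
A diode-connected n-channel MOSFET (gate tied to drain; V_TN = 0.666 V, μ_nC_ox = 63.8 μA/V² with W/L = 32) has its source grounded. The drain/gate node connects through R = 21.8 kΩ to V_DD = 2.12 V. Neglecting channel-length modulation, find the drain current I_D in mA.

With gate tied to drain, V_GS = V_DS ≥ V_GS − V_TN, so the device is in saturation.
k_n = μ_nC_ox · (W/L) = 2.042 mA/V².
KCL at the drain: ½ k_n (V_GS − V_TN)² = (V_DD − V_GS)/R.
Let x = V_GS − 0.666. Then 22.3 x² + x − 1.454 = 0, giving x = 0.234 V (positive root), so V_GS = 0.9 V.
I_D = (V_DD − V_GS)/R = (2.12 − 0.9) / 21.8 = 0.056 mA.

I_D = 0.0560 mA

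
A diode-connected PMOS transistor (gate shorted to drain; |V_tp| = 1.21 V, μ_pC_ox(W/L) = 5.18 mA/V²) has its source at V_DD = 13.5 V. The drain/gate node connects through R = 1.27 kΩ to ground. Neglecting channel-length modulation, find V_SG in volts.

With gate tied to drain, V_SG = V_SD ≥ V_SG − |V_tp|, so the device is in saturation.
KCL at the drain: ½ k_p (V_SG − |V_tp|)² = (V_DD − V_SG)/R.
Let x = V_SG − 1.21. Then 3.29 x² + x − 12.29 = 0, giving x = 1.79 V (positive root), so V_SG = 3 V.
I_D = (V_DD − V_SG)/R = (13.5 − 3) / 1.27 = 8.27 mA.

V_SG = 3.00 V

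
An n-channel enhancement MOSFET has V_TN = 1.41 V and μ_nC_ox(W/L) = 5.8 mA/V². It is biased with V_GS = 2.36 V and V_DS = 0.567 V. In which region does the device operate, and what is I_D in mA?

V_ov = V_GS − V_TN = 2.36 − 1.41 = 0.95 V.
Since V_DS = 0.567 V < V_ov = 0.95 V, the device is in the triode region.
I_D = k_n [V_ov · V_DS − ½ V_DS²] = 5.8 × [0.95 × 0.567 − 0.5 × 0.567²] = 2.19 mA.

Triode; I_D = 2.19 mA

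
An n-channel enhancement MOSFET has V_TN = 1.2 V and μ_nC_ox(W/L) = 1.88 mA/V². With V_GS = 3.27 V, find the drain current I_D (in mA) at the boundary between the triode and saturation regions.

At the boundary V_DS = V_ov = V_GS − V_TN = 3.27 − 1.2 = 2.07 V.
I_D = ½ k_n V_ov² = 0.5 × 1.88 × 2.07² = 4.03 mA.

I_D = 4.03 mA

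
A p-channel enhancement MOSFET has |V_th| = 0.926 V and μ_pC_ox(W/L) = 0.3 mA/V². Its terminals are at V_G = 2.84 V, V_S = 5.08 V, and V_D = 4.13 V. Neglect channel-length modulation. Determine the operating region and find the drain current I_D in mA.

Triode; I_D = 0.239 mA

V_SG = V_S − V_G = 5.08 − 2.84 = 2.24 V; V_SD = V_S − V_D = 5.08 − 4.13 = 0.95 V.
V_ov = V_SG − |V_th| = 2.24 − 0.926 = 1.31 V.
Since V_SD = 0.95 V < V_ov = 1.31 V, the device is in the triode region.
I_D = k_p [V_ov · V_SD − ½ V_SD²] = 0.3 × [1.31 × 0.95 − 0.5 × 0.95²] = 0.239 mA.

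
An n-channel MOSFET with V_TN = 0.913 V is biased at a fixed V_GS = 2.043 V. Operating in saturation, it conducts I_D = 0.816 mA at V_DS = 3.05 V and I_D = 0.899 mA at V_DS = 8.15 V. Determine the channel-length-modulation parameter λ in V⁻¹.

λ = 0.0212 V⁻¹

With V_GS fixed, I_D ∝ (1 + λ V_DS) in saturation, so I_D2/I_D1 = (1 + λ V_DS2)/(1 + λ V_DS1).
0.899/0.816 = 1.102 = (1 + 8.15 λ)/(1 + 3.05 λ).
Solving: λ (I_D1 V_DS2 − I_D2 V_DS1) = I_D2 − I_D1, so λ = (0.899 − 0.816) / (0.816 × 8.15 − 0.899 × 3.05) = 0.083 / 3.91 = 0.0212 V⁻¹.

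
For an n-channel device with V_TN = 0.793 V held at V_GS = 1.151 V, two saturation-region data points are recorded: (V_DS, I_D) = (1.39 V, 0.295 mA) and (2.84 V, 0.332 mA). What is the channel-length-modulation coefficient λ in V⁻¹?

With V_GS fixed, I_D ∝ (1 + λ V_DS) in saturation, so I_D2/I_D1 = (1 + λ V_DS2)/(1 + λ V_DS1).
0.332/0.295 = 1.125 = (1 + 2.84 λ)/(1 + 1.39 λ).
Solving: λ (I_D1 V_DS2 − I_D2 V_DS1) = I_D2 − I_D1, so λ = (0.332 − 0.295) / (0.295 × 2.84 − 0.332 × 1.39) = 0.037 / 0.376 = 0.0983 V⁻¹.

λ = 0.0983 V⁻¹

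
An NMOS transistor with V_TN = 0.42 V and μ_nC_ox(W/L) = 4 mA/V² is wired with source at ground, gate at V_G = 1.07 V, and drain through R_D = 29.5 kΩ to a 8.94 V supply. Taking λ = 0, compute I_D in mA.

V_GS = V_G = 1.07 V, so V_ov = 1.07 − 0.42 = 0.65 V.
Assume saturation: I_D = ½ k_n V_ov² = 0.5 × 4 × 0.65² = 0.845 mA, giving V_DS = V_DD − I_D R_D = 8.94 − 0.845 × 29.5 = -16 V.
But -16 V < V_ov = 0.65 V, so the device is actually in triode.
In triode I_D = k_n[V_ov V_DS − ½ V_DS²] and I_D = (V_DD − V_DS)/R_D. Equating: 59 V_DS² − 77.7 V_DS + 8.94 = 0, giving V_DS = 0.127 V (the root below V_ov).
I_D = (8.94 − 0.127) / 29.5 = 0.299 mA.

I_D = 0.299 mA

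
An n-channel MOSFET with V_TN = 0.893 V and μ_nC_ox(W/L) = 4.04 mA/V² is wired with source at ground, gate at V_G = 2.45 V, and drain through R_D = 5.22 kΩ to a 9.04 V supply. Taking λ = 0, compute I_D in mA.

I_D = 1.68 mA

V_GS = V_G = 2.45 V, so V_ov = 2.45 − 0.893 = 1.56 V.
Assume saturation: I_D = ½ k_n V_ov² = 0.5 × 4.04 × 1.56² = 4.9 mA, giving V_DS = V_DD − I_D R_D = 9.04 − 4.9 × 5.22 = -16.5 V.
But -16.5 V < V_ov = 1.56 V, so the device is actually in triode.
In triode I_D = k_n[V_ov V_DS − ½ V_DS²] and I_D = (V_DD − V_DS)/R_D. Equating: 10.5 V_DS² − 33.84 V_DS + 9.04 = 0, giving V_DS = 0.294 V (the root below V_ov).
I_D = (9.04 − 0.294) / 5.22 = 1.68 mA.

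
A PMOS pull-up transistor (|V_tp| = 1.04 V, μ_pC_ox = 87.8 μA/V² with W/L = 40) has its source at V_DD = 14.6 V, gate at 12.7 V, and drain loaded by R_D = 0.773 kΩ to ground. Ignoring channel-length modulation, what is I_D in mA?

V_SG = V_DD − V_G = 14.6 − 12.7 = 1.9 V, so V_ov = 1.9 − 1.04 = 0.86 V.
k_p = μ_pC_ox · (W/L) = 3.512 mA/V².
Assume saturation: I_D = ½ k_p V_ov² = 0.5 × 3.512 × 0.86² = 1.3 mA, giving V_SD = V_DD − I_D R_D = 14.6 − 1.3 × 0.773 = 13.6 V.
V_SD = 13.6 V ≥ V_ov = 0.86 V, confirming saturation.

I_D = 1.30 mA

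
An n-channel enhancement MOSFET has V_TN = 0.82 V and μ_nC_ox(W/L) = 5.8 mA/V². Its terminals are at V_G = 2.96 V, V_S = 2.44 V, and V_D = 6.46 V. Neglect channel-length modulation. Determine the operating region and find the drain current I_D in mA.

Cutoff; I_D = 0 mA

V_GS = V_G − V_S = 2.96 − 2.44 = 0.52 V; V_DS = V_D − V_S = 6.46 − 2.44 = 4.02 V.
V_GS = 0.52 V < V_TN = 0.82 V, so the transistor is in cutoff.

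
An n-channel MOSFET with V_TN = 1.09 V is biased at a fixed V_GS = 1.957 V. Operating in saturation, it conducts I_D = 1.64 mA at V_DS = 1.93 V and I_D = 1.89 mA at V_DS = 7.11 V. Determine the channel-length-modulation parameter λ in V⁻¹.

With V_GS fixed, I_D ∝ (1 + λ V_DS) in saturation, so I_D2/I_D1 = (1 + λ V_DS2)/(1 + λ V_DS1).
1.89/1.64 = 1.152 = (1 + 7.11 λ)/(1 + 1.93 λ).
Solving: λ (I_D1 V_DS2 − I_D2 V_DS1) = I_D2 − I_D1, so λ = (1.89 − 1.64) / (1.64 × 7.11 − 1.89 × 1.93) = 0.25 / 8.01 = 0.0312 V⁻¹.

λ = 0.0312 V⁻¹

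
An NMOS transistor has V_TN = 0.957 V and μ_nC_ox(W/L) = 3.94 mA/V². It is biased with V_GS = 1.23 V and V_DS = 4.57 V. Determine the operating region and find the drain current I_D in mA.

Saturation; I_D = 0.147 mA

V_ov = V_GS − V_TN = 1.23 − 0.957 = 0.273 V.
Since V_DS = 4.57 V ≥ V_ov = 0.273 V, the device is in saturation.
I_D = ½ k_n V_ov² = 0.5 × 3.94 × 0.273² = 0.147 mA.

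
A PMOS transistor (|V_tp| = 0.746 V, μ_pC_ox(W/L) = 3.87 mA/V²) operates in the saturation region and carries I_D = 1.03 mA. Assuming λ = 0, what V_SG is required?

In saturation I_D = ½ k_p (V_SG − |V_tp|)², so V_SG − |V_tp| = √(2 I_D / k_p) = √(2 × 1.03 / 3.87) = 0.73 V.
V_SG = 0.746 + 0.73 = 1.48 V.

V_SG = 1.48 V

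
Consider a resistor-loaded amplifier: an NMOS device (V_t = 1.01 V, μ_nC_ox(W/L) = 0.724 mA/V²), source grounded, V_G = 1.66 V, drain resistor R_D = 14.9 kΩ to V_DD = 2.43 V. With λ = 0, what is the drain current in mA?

I_D = 0.135 mA

V_GS = V_G = 1.66 V, so V_ov = 1.66 − 1.01 = 0.65 V.
Assume saturation: I_D = ½ k_n V_ov² = 0.5 × 0.724 × 0.65² = 0.153 mA, giving V_DS = V_DD − I_D R_D = 2.43 − 0.153 × 14.9 = 0.151 V.
But 0.151 V < V_ov = 0.65 V, so the device is actually in triode.
In triode I_D = k_n[V_ov V_DS − ½ V_DS²] and I_D = (V_DD − V_DS)/R_D. Equating: 5.39 V_DS² − 8.012 V_DS + 2.43 = 0, giving V_DS = 0.425 V (the root below V_ov).
I_D = (2.43 − 0.425) / 14.9 = 0.135 mA.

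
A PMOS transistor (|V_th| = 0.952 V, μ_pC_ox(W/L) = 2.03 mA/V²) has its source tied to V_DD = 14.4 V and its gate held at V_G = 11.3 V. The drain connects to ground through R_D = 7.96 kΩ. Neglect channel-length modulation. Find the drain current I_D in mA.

V_SG = V_DD − V_G = 14.4 − 11.3 = 3.1 V, so V_ov = 3.1 − 0.952 = 2.15 V.
Assume saturation: I_D = ½ k_p V_ov² = 0.5 × 2.03 × 2.15² = 4.68 mA, giving V_SD = V_DD − I_D R_D = 14.4 − 4.68 × 7.96 = -22.9 V.
But -22.9 V < V_ov = 2.15 V, so the device is actually in triode.
In triode I_D = k_p[V_ov V_SD − ½ V_SD²] and I_D = (V_DD − V_SD)/R_D. Equating: 8.08 V_SD² − 35.71 V_SD + 14.4 = 0, giving V_SD = 0.449 V (the root below V_ov).
I_D = (14.4 − 0.449) / 7.96 = 1.75 mA.

I_D = 1.75 mA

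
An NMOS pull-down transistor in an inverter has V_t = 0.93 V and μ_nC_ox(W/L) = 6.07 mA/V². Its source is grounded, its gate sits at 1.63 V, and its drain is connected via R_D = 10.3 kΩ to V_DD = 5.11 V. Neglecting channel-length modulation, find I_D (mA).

I_D = 0.484 mA

V_GS = V_G = 1.63 V, so V_ov = 1.63 − 0.93 = 0.7 V.
Assume saturation: I_D = ½ k_n V_ov² = 0.5 × 6.07 × 0.7² = 1.49 mA, giving V_DS = V_DD − I_D R_D = 5.11 − 1.49 × 10.3 = -10.2 V.
But -10.2 V < V_ov = 0.7 V, so the device is actually in triode.
In triode I_D = k_n[V_ov V_DS − ½ V_DS²] and I_D = (V_DD − V_DS)/R_D. Equating: 31.3 V_DS² − 44.76 V_DS + 5.11 = 0, giving V_DS = 0.125 V (the root below V_ov).
I_D = (5.11 − 0.125) / 10.3 = 0.484 mA.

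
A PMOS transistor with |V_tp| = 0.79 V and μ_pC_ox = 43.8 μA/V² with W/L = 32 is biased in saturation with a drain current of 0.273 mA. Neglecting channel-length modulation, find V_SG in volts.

V_SG = 1.41 V

k_p = μ_pC_ox · (W/L) = 1.402 mA/V².
In saturation I_D = ½ k_p (V_SG − |V_tp|)², so V_SG − |V_tp| = √(2 I_D / k_p) = √(2 × 0.273 / 1.402) = 0.624 V.
V_SG = 0.79 + 0.624 = 1.41 V.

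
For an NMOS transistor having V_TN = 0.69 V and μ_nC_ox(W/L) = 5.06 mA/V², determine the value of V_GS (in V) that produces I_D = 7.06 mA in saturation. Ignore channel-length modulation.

In saturation I_D = ½ k_n (V_GS − V_TN)², so V_GS − V_TN = √(2 I_D / k_n) = √(2 × 7.06 / 5.06) = 1.67 V.
V_GS = 0.69 + 1.67 = 2.36 V.

V_GS = 2.36 V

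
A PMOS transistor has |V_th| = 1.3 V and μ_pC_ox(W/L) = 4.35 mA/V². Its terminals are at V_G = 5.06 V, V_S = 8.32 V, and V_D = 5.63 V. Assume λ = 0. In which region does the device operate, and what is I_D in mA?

Saturation; I_D = 8.36 mA

V_SG = V_S − V_G = 8.32 − 5.06 = 3.26 V; V_SD = V_S − V_D = 8.32 − 5.63 = 2.69 V.
V_ov = V_SG − |V_th| = 3.26 − 1.3 = 1.96 V.
Since V_SD = 2.69 V ≥ V_ov = 1.96 V, the device is in saturation.
I_D = ½ k_p V_ov² = 0.5 × 4.35 × 1.96² = 8.36 mA.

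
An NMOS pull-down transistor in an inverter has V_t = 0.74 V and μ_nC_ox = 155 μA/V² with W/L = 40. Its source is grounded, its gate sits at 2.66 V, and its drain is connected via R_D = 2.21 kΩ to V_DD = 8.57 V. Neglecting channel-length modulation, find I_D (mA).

I_D = 3.72 mA

V_GS = V_G = 2.66 V, so V_ov = 2.66 − 0.74 = 1.92 V.
k_n = μ_nC_ox · (W/L) = 6.2 mA/V².
Assume saturation: I_D = ½ k_n V_ov² = 0.5 × 6.2 × 1.92² = 11.4 mA, giving V_DS = V_DD − I_D R_D = 8.57 − 11.4 × 2.21 = -16.7 V.
But -16.7 V < V_ov = 1.92 V, so the device is actually in triode.
In triode I_D = k_n[V_ov V_DS − ½ V_DS²] and I_D = (V_DD − V_DS)/R_D. Equating: 6.85 V_DS² − 27.31 V_DS + 8.57 = 0, giving V_DS = 0.343 V (the root below V_ov).
I_D = (8.57 − 0.343) / 2.21 = 3.72 mA.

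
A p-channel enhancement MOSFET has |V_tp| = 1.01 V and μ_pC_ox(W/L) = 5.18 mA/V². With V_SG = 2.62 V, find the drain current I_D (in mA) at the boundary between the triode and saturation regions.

I_D = 6.71 mA

At the boundary V_SD = V_ov = V_SG − |V_tp| = 2.62 − 1.01 = 1.61 V.
I_D = ½ k_p V_ov² = 0.5 × 5.18 × 1.61² = 6.71 mA.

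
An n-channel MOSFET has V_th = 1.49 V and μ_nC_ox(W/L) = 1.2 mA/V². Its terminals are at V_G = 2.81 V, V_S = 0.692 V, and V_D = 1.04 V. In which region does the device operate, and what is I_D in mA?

Triode; I_D = 0.190 mA

V_GS = V_G − V_S = 2.81 − 0.692 = 2.12 V; V_DS = V_D − V_S = 1.04 − 0.692 = 0.348 V.
V_ov = V_GS − V_th = 2.12 − 1.49 = 0.628 V.
Since V_DS = 0.348 V < V_ov = 0.628 V, the device is in the triode region.
I_D = k_n [V_ov · V_DS − ½ V_DS²] = 1.2 × [0.628 × 0.348 − 0.5 × 0.348²] = 0.19 mA.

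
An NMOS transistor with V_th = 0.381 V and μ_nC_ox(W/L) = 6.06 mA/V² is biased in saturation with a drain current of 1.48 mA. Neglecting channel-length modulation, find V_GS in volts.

V_GS = 1.08 V

In saturation I_D = ½ k_n (V_GS − V_th)², so V_GS − V_th = √(2 I_D / k_n) = √(2 × 1.48 / 6.06) = 0.699 V.
V_GS = 0.381 + 0.699 = 1.08 V.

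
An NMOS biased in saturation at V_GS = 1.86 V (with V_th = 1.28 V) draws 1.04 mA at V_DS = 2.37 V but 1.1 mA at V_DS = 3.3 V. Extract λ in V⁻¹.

λ = 0.0727 V⁻¹

With V_GS fixed, I_D ∝ (1 + λ V_DS) in saturation, so I_D2/I_D1 = (1 + λ V_DS2)/(1 + λ V_DS1).
1.1/1.04 = 1.058 = (1 + 3.3 λ)/(1 + 2.37 λ).
Solving: λ (I_D1 V_DS2 − I_D2 V_DS1) = I_D2 − I_D1, so λ = (1.1 − 1.04) / (1.04 × 3.3 − 1.1 × 2.37) = 0.06 / 0.825 = 0.0727 V⁻¹.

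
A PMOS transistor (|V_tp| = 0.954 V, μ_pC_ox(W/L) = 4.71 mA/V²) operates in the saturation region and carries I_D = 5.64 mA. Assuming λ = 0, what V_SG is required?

V_SG = 2.50 V

In saturation I_D = ½ k_p (V_SG − |V_tp|)², so V_SG − |V_tp| = √(2 I_D / k_p) = √(2 × 5.64 / 4.71) = 1.55 V.
V_SG = 0.954 + 1.55 = 2.5 V.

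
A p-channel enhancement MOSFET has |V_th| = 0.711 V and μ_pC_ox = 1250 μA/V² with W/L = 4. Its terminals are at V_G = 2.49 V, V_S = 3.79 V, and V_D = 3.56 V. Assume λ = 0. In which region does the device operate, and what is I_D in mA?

V_SG = V_S − V_G = 3.79 − 2.49 = 1.3 V; V_SD = V_S − V_D = 3.79 − 3.56 = 0.23 V.
k_p = μ_pC_ox · (W/L) = 5 mA/V².
V_ov = V_SG − |V_th| = 1.3 − 0.711 = 0.589 V.
Since V_SD = 0.23 V < V_ov = 0.589 V, the device is in the triode region.
I_D = k_p [V_ov · V_SD − ½ V_SD²] = 5 × [0.589 × 0.23 − 0.5 × 0.23²] = 0.545 mA.

Triode; I_D = 0.545 mA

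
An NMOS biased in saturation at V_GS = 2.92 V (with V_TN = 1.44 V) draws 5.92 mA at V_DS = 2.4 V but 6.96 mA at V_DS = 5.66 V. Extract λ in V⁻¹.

With V_GS fixed, I_D ∝ (1 + λ V_DS) in saturation, so I_D2/I_D1 = (1 + λ V_DS2)/(1 + λ V_DS1).
6.96/5.92 = 1.176 = (1 + 5.66 λ)/(1 + 2.4 λ).
Solving: λ (I_D1 V_DS2 − I_D2 V_DS1) = I_D2 − I_D1, so λ = (6.96 − 5.92) / (5.92 × 5.66 − 6.96 × 2.4) = 1.04 / 16.8 = 0.0619 V⁻¹.

λ = 0.0619 V⁻¹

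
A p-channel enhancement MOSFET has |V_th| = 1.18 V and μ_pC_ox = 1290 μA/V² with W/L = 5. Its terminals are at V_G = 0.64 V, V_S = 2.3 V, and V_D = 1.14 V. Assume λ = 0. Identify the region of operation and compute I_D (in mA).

V_SG = V_S − V_G = 2.3 − 0.64 = 1.66 V; V_SD = V_S − V_D = 2.3 − 1.14 = 1.16 V.
k_p = μ_pC_ox · (W/L) = 6.45 mA/V².
V_ov = V_SG − |V_th| = 1.66 − 1.18 = 0.48 V.
Since V_SD = 1.16 V ≥ V_ov = 0.48 V, the device is in saturation.
I_D = ½ k_p V_ov² = 0.5 × 6.45 × 0.48² = 0.743 mA.

Saturation; I_D = 0.743 mA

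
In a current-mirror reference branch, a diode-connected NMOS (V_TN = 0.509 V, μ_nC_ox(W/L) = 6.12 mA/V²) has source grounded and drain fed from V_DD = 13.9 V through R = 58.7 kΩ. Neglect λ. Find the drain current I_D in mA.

I_D = 0.224 mA

With gate tied to drain, V_GS = V_DS ≥ V_GS − V_TN, so the device is in saturation.
KCL at the drain: ½ k_n (V_GS − V_TN)² = (V_DD − V_GS)/R.
Let x = V_GS − 0.509. Then 180 x² + x − 13.39 = 0, giving x = 0.27 V (positive root), so V_GS = 0.779 V.
I_D = (V_DD − V_GS)/R = (13.9 − 0.779) / 58.7 = 0.224 mA.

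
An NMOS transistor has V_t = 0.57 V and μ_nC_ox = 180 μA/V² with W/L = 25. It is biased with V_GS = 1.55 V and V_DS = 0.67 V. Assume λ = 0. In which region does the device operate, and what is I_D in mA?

Triode; I_D = 1.94 mA

k_n = μ_nC_ox · (W/L) = 4.5 mA/V².
V_ov = V_GS − V_t = 1.55 − 0.57 = 0.98 V.
Since V_DS = 0.67 V < V_ov = 0.98 V, the device is in the triode region.
I_D = k_n [V_ov · V_DS − ½ V_DS²] = 4.5 × [0.98 × 0.67 − 0.5 × 0.67²] = 1.94 mA.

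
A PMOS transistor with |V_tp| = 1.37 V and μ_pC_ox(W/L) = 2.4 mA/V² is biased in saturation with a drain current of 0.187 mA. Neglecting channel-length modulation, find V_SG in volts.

In saturation I_D = ½ k_p (V_SG − |V_tp|)², so V_SG − |V_tp| = √(2 I_D / k_p) = √(2 × 0.187 / 2.4) = 0.395 V.
V_SG = 1.37 + 0.395 = 1.76 V.

V_SG = 1.76 V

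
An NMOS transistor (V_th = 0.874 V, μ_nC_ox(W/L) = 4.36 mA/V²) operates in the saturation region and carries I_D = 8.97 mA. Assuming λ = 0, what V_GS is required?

V_GS = 2.90 V

In saturation I_D = ½ k_n (V_GS − V_th)², so V_GS − V_th = √(2 I_D / k_n) = √(2 × 8.97 / 4.36) = 2.03 V.
V_GS = 0.874 + 2.03 = 2.9 V.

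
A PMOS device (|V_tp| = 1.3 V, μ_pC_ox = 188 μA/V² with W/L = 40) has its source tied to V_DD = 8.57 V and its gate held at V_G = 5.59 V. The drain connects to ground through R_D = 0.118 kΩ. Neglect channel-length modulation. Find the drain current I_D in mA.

I_D = 10.6 mA

V_SG = V_DD − V_G = 8.57 − 5.59 = 2.98 V, so V_ov = 2.98 − 1.3 = 1.68 V.
k_p = μ_pC_ox · (W/L) = 7.52 mA/V².
Assume saturation: I_D = ½ k_p V_ov² = 0.5 × 7.52 × 1.68² = 10.6 mA, giving V_SD = V_DD − I_D R_D = 8.57 − 10.6 × 0.118 = 7.32 V.
V_SD = 7.32 V ≥ V_ov = 1.68 V, confirming saturation.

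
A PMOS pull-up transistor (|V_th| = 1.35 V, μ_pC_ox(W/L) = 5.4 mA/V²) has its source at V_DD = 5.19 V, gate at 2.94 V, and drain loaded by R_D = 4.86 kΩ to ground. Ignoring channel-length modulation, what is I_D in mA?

V_SG = V_DD − V_G = 5.19 − 2.94 = 2.25 V, so V_ov = 2.25 − 1.35 = 0.9 V.
Assume saturation: I_D = ½ k_p V_ov² = 0.5 × 5.4 × 0.9² = 2.19 mA, giving V_SD = V_DD − I_D R_D = 5.19 − 2.19 × 4.86 = -5.44 V.
But -5.44 V < V_ov = 0.9 V, so the device is actually in triode.
In triode I_D = k_p[V_ov V_SD − ½ V_SD²] and I_D = (V_DD − V_SD)/R_D. Equating: 13.1 V_SD² − 24.62 V_SD + 5.19 = 0, giving V_SD = 0.242 V (the root below V_ov).
I_D = (5.19 − 0.242) / 4.86 = 1.02 mA.

I_D = 1.02 mA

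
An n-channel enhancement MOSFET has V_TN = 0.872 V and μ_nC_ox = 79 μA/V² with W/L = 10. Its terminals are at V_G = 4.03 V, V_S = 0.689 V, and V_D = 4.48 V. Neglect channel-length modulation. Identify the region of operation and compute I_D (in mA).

V_GS = V_G − V_S = 4.03 − 0.689 = 3.34 V; V_DS = V_D − V_S = 4.48 − 0.689 = 3.79 V.
k_n = μ_nC_ox · (W/L) = 0.79 mA/V².
V_ov = V_GS − V_TN = 3.34 − 0.872 = 2.47 V.
Since V_DS = 3.79 V ≥ V_ov = 2.47 V, the device is in saturation.
I_D = ½ k_n V_ov² = 0.5 × 0.79 × 2.47² = 2.41 mA.

Saturation; I_D = 2.41 mA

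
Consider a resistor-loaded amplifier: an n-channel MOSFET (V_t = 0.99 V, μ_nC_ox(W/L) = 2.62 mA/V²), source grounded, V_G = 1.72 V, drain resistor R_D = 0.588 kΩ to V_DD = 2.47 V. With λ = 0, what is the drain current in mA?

V_GS = V_G = 1.72 V, so V_ov = 1.72 − 0.99 = 0.73 V.
Assume saturation: I_D = ½ k_n V_ov² = 0.5 × 2.62 × 0.73² = 0.698 mA, giving V_DS = V_DD − I_D R_D = 2.47 − 0.698 × 0.588 = 2.06 V.
V_DS = 2.06 V ≥ V_ov = 0.73 V, confirming saturation.

I_D = 0.698 mA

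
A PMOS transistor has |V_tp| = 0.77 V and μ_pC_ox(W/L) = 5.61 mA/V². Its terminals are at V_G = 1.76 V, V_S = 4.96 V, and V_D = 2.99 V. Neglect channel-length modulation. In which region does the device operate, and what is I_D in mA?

Triode; I_D = 16.0 mA

V_SG = V_S − V_G = 4.96 − 1.76 = 3.2 V; V_SD = V_S − V_D = 4.96 − 2.99 = 1.97 V.
V_ov = V_SG − |V_tp| = 3.2 − 0.77 = 2.43 V.
Since V_SD = 1.97 V < V_ov = 2.43 V, the device is in the triode region.
I_D = k_p [V_ov · V_SD − ½ V_SD²] = 5.61 × [2.43 × 1.97 − 0.5 × 1.97²] = 16 mA.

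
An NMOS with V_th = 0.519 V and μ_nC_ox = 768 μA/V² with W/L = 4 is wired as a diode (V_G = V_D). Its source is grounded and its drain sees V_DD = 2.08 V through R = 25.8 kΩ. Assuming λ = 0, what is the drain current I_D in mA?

With gate tied to drain, V_GS = V_DS ≥ V_GS − V_th, so the device is in saturation.
k_n = μ_nC_ox · (W/L) = 3.072 mA/V².
KCL at the drain: ½ k_n (V_GS − V_th)² = (V_DD − V_GS)/R.
Let x = V_GS − 0.519. Then 39.6 x² + x − 1.561 = 0, giving x = 0.186 V (positive root), so V_GS = 0.705 V.
I_D = (V_DD − V_GS)/R = (2.08 − 0.705) / 25.8 = 0.0533 mA.

I_D = 0.0533 mA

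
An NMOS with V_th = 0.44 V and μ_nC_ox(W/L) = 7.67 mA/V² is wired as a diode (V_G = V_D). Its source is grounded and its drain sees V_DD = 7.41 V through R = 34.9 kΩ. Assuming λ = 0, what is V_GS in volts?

With gate tied to drain, V_GS = V_DS ≥ V_GS − V_th, so the device is in saturation.
KCL at the drain: ½ k_n (V_GS − V_th)² = (V_DD − V_GS)/R.
Let x = V_GS − 0.44. Then 134 x² + x − 6.97 = 0, giving x = 0.224 V (positive root), so V_GS = 0.664 V.
I_D = (V_DD − V_GS)/R = (7.41 − 0.664) / 34.9 = 0.193 mA.

V_GS = 0.664 V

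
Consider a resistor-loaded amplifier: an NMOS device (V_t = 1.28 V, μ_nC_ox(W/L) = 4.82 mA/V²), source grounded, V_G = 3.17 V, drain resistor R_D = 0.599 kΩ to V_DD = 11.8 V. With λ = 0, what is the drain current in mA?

V_GS = V_G = 3.17 V, so V_ov = 3.17 − 1.28 = 1.89 V.
Assume saturation: I_D = ½ k_n V_ov² = 0.5 × 4.82 × 1.89² = 8.61 mA, giving V_DS = V_DD − I_D R_D = 11.8 − 8.61 × 0.599 = 6.64 V.
V_DS = 6.64 V ≥ V_ov = 1.89 V, confirming saturation.

I_D = 8.61 mA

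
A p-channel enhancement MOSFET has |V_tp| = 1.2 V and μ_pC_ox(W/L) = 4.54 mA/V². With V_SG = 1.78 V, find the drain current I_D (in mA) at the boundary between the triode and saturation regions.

At the boundary V_SD = V_ov = V_SG − |V_tp| = 1.78 − 1.2 = 0.58 V.
I_D = ½ k_p V_ov² = 0.5 × 4.54 × 0.58² = 0.764 mA.

I_D = 0.764 mA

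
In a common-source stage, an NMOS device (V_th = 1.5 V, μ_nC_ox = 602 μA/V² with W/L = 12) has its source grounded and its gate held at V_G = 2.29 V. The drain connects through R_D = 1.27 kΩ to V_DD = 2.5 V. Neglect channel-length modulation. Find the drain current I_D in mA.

V_GS = V_G = 2.29 V, so V_ov = 2.29 − 1.5 = 0.79 V.
k_n = μ_nC_ox · (W/L) = 7.224 mA/V².
Assume saturation: I_D = ½ k_n V_ov² = 0.5 × 7.224 × 0.79² = 2.25 mA, giving V_DS = V_DD − I_D R_D = 2.5 − 2.25 × 1.27 = -0.363 V.
But -0.363 V < V_ov = 0.79 V, so the device is actually in triode.
In triode I_D = k_n[V_ov V_DS − ½ V_DS²] and I_D = (V_DD − V_DS)/R_D. Equating: 4.59 V_DS² − 8.248 V_DS + 2.5 = 0, giving V_DS = 0.386 V (the root below V_ov).
I_D = (2.5 − 0.386) / 1.27 = 1.66 mA.

I_D = 1.66 mA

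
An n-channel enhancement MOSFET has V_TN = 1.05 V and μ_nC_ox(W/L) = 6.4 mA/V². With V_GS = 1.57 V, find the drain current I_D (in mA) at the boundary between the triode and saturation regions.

I_D = 0.865 mA

At the boundary V_DS = V_ov = V_GS − V_TN = 1.57 − 1.05 = 0.52 V.
I_D = ½ k_n V_ov² = 0.5 × 6.4 × 0.52² = 0.865 mA.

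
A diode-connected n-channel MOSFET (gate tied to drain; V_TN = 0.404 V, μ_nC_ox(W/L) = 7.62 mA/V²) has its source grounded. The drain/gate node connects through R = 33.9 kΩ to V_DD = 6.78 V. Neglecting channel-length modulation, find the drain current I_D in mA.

I_D = 0.182 mA

With gate tied to drain, V_GS = V_DS ≥ V_GS − V_TN, so the device is in saturation.
KCL at the drain: ½ k_n (V_GS − V_TN)² = (V_DD − V_GS)/R.
Let x = V_GS − 0.404. Then 129 x² + x − 6.376 = 0, giving x = 0.218 V (positive root), so V_GS = 0.622 V.
I_D = (V_DD − V_GS)/R = (6.78 − 0.622) / 33.9 = 0.182 mA.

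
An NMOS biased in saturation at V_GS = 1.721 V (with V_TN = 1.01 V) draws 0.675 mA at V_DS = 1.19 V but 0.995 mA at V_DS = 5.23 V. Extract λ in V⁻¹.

With V_GS fixed, I_D ∝ (1 + λ V_DS) in saturation, so I_D2/I_D1 = (1 + λ V_DS2)/(1 + λ V_DS1).
0.995/0.675 = 1.474 = (1 + 5.23 λ)/(1 + 1.19 λ).
Solving: λ (I_D1 V_DS2 − I_D2 V_DS1) = I_D2 − I_D1, so λ = (0.995 − 0.675) / (0.675 × 5.23 − 0.995 × 1.19) = 0.32 / 2.35 = 0.136 V⁻¹.

λ = 0.136 V⁻¹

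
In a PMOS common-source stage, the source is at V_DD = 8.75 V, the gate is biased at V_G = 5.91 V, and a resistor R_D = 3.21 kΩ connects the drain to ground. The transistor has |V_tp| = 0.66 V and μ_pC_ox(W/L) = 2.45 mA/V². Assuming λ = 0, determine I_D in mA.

V_SG = V_DD − V_G = 8.75 − 5.91 = 2.84 V, so V_ov = 2.84 − 0.66 = 2.18 V.
Assume saturation: I_D = ½ k_p V_ov² = 0.5 × 2.45 × 2.18² = 5.82 mA, giving V_SD = V_DD − I_D R_D = 8.75 − 5.82 × 3.21 = -9.94 V.
But -9.94 V < V_ov = 2.18 V, so the device is actually in triode.
In triode I_D = k_p[V_ov V_SD − ½ V_SD²] and I_D = (V_DD − V_SD)/R_D. Equating: 3.93 V_SD² − 18.14 V_SD + 8.75 = 0, giving V_SD = 0.547 V (the root below V_ov).
I_D = (8.75 − 0.547) / 3.21 = 2.56 mA.

I_D = 2.56 mA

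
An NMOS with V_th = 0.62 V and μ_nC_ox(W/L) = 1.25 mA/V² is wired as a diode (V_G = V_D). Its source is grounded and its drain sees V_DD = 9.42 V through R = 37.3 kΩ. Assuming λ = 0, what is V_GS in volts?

V_GS = 1.21 V

With gate tied to drain, V_GS = V_DS ≥ V_GS − V_th, so the device is in saturation.
KCL at the drain: ½ k_n (V_GS − V_th)² = (V_DD − V_GS)/R.
Let x = V_GS − 0.62. Then 23.3 x² + x − 8.8 = 0, giving x = 0.593 V (positive root), so V_GS = 1.21 V.
I_D = (V_DD − V_GS)/R = (9.42 − 1.21) / 37.3 = 0.22 mA.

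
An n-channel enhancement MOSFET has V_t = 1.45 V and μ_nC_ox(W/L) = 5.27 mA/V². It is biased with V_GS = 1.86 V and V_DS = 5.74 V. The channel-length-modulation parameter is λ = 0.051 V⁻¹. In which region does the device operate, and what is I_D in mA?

V_ov = V_GS − V_t = 1.86 − 1.45 = 0.41 V.
Since V_DS = 5.74 V ≥ V_ov = 0.41 V, the device is in saturation.
I_D = ½ k_n V_ov² (1 + λ V_DS) = 0.5 × 5.27 × 0.41² × (1 + 0.051 × 5.74) = 0.573 mA.

Saturation; I_D = 0.573 mA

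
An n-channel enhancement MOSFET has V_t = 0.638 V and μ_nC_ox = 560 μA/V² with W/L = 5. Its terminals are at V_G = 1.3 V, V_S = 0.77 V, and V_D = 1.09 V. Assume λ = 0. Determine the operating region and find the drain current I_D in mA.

Cutoff; I_D = 0 mA

V_GS = V_G − V_S = 1.3 − 0.77 = 0.53 V; V_DS = V_D − V_S = 1.09 − 0.77 = 0.32 V.
V_GS = 0.53 V < V_t = 0.638 V, so the transistor is in cutoff.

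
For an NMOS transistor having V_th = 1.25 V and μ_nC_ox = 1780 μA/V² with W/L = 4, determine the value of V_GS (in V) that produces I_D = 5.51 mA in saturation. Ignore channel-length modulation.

k_n = μ_nC_ox · (W/L) = 7.12 mA/V².
In saturation I_D = ½ k_n (V_GS − V_th)², so V_GS − V_th = √(2 I_D / k_n) = √(2 × 5.51 / 7.12) = 1.24 V.
V_GS = 1.25 + 1.24 = 2.49 V.

V_GS = 2.49 V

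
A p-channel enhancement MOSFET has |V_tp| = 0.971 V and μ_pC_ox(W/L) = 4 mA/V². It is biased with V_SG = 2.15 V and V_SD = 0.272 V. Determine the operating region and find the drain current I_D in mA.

V_ov = V_SG − |V_tp| = 2.15 − 0.971 = 1.18 V.
Since V_SD = 0.272 V < V_ov = 1.18 V, the device is in the triode region.
I_D = k_p [V_ov · V_SD − ½ V_SD²] = 4 × [1.18 × 0.272 − 0.5 × 0.272²] = 1.13 mA.

Triode; I_D = 1.13 mA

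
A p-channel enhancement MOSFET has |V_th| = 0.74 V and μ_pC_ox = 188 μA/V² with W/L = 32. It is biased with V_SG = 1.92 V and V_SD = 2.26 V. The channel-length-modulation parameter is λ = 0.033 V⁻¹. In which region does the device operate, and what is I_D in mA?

Saturation; I_D = 4.50 mA

k_p = μ_pC_ox · (W/L) = 6.016 mA/V².
V_ov = V_SG − |V_th| = 1.92 − 0.74 = 1.18 V.
Since V_SD = 2.26 V ≥ V_ov = 1.18 V, the device is in saturation.
I_D = ½ k_p V_ov² (1 + λ V_SD) = 0.5 × 6.016 × 1.18² × (1 + 0.033 × 2.26) = 4.5 mA.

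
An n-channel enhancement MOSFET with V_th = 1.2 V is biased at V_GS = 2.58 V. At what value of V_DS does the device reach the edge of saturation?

V_DS,sat = 1.38 V

The boundary between triode and saturation is V_DS = V_GS − V_th = V_ov.
V_ov = 2.58 − 1.2 = 1.38 V.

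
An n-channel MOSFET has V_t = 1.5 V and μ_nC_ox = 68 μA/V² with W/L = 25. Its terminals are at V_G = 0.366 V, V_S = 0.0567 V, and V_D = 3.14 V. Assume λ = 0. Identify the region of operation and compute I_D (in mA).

V_GS = V_G − V_S = 0.366 − 0.0567 = 0.309 V; V_DS = V_D − V_S = 3.14 − 0.0567 = 3.08 V.
V_GS = 0.309 V < V_t = 1.5 V, so the transistor is in cutoff.

Cutoff; I_D = 0 mA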